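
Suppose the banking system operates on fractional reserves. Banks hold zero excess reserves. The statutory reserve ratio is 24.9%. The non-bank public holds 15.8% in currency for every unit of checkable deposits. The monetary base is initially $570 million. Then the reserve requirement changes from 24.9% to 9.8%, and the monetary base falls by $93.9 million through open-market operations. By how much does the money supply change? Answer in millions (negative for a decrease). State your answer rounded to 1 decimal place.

Before: m₁ = (1 + 0.158) / (0.249 + 0.158) ≈ 2.84521, MB₁ = 570, so M₁ = 2.84521 × 570 = 1621.7697 million.
After: m₂ = (1 + 0.158) / (0.098 + 0.158) ≈ 4.52344, MB₂ = 570 − 93.9 = 476.1, so M₂ = 4.52344 × 476.1 ≈ 2153.6098 million.
ΔM = M₂ − M₁ = 2153.6098 − 1621.7697 = 531.8401 million.

$531.8 million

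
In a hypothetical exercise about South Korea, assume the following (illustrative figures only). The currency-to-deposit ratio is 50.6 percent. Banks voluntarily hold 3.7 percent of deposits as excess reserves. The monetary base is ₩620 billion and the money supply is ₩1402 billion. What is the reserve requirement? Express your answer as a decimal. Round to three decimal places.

0.123

Using m = M/MB = 1402/620 ≈ 2.261290. Since m = (1 + c)/(c + rr + e), the denominator satisfies c + rr + e = (1 + c)/m = (1 + 0.506) / 2.261290 ≈ 0.665992.
With c = 0.506 and e = 0.037, the reserve requirement is 0.665992 − 0.506 − 0.037 = 0.122992.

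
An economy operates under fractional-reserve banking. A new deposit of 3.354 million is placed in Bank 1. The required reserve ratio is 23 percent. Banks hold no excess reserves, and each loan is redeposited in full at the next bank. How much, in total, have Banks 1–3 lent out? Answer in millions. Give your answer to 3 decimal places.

6.102 million

Bank i lends (1 − rr)^i of the original deposit: Bank 1 lends 3.354·0.7700 ≈ 2.5826, Bank 2 lends 3.354·0.7700² ≈ 1.9886, and so on.
Summing a geometric series: total = 3.354·[0.7700·(1 − 0.7700^3) / (1 − 0.7700)] ≈ 6.1024 million.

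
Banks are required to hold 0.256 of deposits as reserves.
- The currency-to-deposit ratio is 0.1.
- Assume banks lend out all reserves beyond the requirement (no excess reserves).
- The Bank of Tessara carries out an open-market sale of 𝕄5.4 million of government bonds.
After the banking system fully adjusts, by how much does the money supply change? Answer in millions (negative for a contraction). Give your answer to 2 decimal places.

The money multiplier is m = (1 + c) / (rr + c) = (1 + 0.1) / (0.256 + 0.1) ≈ 3.0899.
The sale removes 5.4 million of base, so ΔM = m × ΔMB = 3.0899 × (−5.4) ≈ -16.6855 million.

-16.69 million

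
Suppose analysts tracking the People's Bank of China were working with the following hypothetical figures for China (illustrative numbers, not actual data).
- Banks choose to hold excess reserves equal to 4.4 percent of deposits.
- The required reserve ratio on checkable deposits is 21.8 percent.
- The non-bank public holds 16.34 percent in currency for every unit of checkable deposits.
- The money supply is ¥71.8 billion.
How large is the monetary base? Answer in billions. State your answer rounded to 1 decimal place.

The money multiplier is m = (1 + c) / (rr + e + c) = (1 + 0.1634) / (0.218 + 0.044 + 0.1634) ≈ 2.7348.
MB = M / m = 71.8 / 2.7348 ≈ 26.2542 billion.

¥26.3 billion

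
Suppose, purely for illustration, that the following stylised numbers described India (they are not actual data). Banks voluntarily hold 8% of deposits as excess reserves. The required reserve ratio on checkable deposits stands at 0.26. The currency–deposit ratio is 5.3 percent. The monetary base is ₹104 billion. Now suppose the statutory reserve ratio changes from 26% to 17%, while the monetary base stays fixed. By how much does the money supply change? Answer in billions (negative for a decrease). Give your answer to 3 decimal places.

Initially m₁ = (1 + 0.053) / (0.26 + 0.08 + 0.053) ≈ 2.6793893, so M₁ = 2.6793893 × 104 ≈ 278.6565 billion.
After the change m₂ = (1 + 0.053) / (0.17 + 0.08 + 0.053) ≈ 3.4752475, so M₂ = 3.4752475 × 104 ≈ 361.4257 billion.
ΔM = M₂ − M₁ = 361.4257 − 278.6565 = 82.7692 billion.

₹82.769 billion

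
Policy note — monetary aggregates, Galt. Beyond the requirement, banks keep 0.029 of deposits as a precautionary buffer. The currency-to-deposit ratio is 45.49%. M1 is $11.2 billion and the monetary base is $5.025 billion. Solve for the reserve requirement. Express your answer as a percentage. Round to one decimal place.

16.9%

Using m = M/MB = 11.2/5.025 ≈ 2.228856. Since m = (1 + c)/(c + rr + e), the denominator satisfies c + rr + e = (1 + c)/m = (1 + 0.4549) / 2.228856 ≈ 0.652756.
With c = 0.4549 and e = 0.029, the reserve requirement is 0.652756 − 0.4549 − 0.029 = 0.168856.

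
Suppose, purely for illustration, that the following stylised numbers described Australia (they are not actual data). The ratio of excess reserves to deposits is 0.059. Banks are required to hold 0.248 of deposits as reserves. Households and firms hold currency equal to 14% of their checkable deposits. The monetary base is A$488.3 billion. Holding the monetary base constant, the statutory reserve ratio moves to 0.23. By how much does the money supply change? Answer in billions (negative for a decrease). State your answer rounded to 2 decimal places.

A$52.25 billion

Initially m₁ = (1 + 0.14) / (0.248 + 0.059 + 0.14) ≈ 2.550336, so M₁ = 2.550336 × 488.3 ≈ 1245.3291 billion.
After the change m₂ = (1 + 0.14) / (0.23 + 0.059 + 0.14) ≈ 2.657343, so M₂ = 2.657343 × 488.3 ≈ 1297.5806 billion.
ΔM = M₂ − M₁ = 1297.5806 − 1245.3291 = 52.2515 billion.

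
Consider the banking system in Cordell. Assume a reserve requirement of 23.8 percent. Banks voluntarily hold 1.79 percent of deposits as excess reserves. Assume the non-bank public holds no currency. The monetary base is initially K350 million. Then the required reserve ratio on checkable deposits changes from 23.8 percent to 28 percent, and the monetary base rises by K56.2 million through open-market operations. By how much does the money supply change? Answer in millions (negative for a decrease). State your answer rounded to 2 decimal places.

-4.18 million

Before: m₁ = 1 / (0.238 + 0.0179) ≈ 3.907776, MB₁ = 350, so M₁ = 3.907776 × 350 = 1367.7216 million.
After: m₂ = 1 / (0.28 + 0.0179) ≈ 3.356831, MB₂ = 350 + 56.2 = 406.2, so M₂ = 3.356831 × 406.2 ≈ 1363.5448 million.
ΔM = M₂ − M₁ = 1363.5448 − 1367.7216 = -4.1768 million.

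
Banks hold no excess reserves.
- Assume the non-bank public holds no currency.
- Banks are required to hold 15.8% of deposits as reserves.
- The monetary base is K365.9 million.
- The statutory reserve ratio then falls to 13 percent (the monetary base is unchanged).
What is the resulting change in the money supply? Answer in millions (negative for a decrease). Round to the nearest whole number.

K499 million

Initially m₁ = 1 / (0.158) ≈ 6.3291, so M₁ = 6.3291 × 365.9 ≈ 2315.8177 million.
After the change m₂ = 1 / (0.13) ≈ 7.6923, so M₂ = 7.6923 × 365.9 ≈ 2814.6126 million.
ΔM = M₂ − M₁ = 2814.6126 − 2315.8177 = 498.7949 million.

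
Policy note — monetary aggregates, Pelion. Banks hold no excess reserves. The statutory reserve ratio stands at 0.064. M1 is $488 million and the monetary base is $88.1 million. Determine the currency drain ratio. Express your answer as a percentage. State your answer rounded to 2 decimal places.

14.22%

Using m = M/MB = 488/88.1 ≈ 5.539160. From m = (1 + c)/(c + rr + e), rearranging gives 1 + c = m·(c + rr + e), so c·(1 − m) = m·(rr + e) − 1.
Hence c = [m·(rr + e) − 1]/(1 − m) = [5.539160 × (0.064 + 0) − 1] / (1 − 5.539160) ≈ 0.142206.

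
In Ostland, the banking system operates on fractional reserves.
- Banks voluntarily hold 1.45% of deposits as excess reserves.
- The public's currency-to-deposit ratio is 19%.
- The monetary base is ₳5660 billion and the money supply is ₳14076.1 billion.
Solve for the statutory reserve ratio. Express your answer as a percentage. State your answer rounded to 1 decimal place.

27.4%

Using m = M/MB = 14076.1/5660 ≈ 2.486943. Since m = (1 + c)/(c + rr + e), the denominator satisfies c + rr + e = (1 + c)/m = (1 + 0.19) / 2.486943 ≈ 0.478499.
With c = 0.19 and e = 0.0145, the statutory reserve ratio is 0.478499 − 0.19 − 0.0145 = 0.273999.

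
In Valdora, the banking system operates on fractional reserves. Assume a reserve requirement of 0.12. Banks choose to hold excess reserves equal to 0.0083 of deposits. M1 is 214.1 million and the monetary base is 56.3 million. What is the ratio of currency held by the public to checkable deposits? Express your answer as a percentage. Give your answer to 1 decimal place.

Using m = M/MB = 214.1/56.3 ≈ 3.802842. From m = (1 + c)/(c + rr + e), rearranging gives 1 + c = m·(c + rr + e), so c·(1 − m) = m·(rr + e) − 1.
Hence c = [m·(rr + e) − 1]/(1 − m) = [3.802842 × (0.12 + 0.0083) − 1] / (1 − 3.802842) ≈ 0.182706.

18.3%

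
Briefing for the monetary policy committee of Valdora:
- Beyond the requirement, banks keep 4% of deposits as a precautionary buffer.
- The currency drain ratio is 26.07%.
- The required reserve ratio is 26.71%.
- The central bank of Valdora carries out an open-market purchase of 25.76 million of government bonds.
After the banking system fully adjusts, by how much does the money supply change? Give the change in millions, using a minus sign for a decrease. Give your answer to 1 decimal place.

The money multiplier is m = (1 + c) / (rr + e + c) = (1 + 0.2607) / (0.2671 + 0.04 + 0.2607) ≈ 2.2203.
The purchase adds 25.76 million of base, so ΔM = m × ΔMB = 2.2203 × (+25.76) ≈ 57.1949 million.

57.2 million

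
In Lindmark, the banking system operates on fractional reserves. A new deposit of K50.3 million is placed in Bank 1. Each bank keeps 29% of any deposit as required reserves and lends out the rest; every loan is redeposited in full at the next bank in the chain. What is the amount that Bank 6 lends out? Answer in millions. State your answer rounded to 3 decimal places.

K6.443 million

Each bank lends a fraction (1 − rr) = 0.7100 of the deposit it receives, so Bank 6 receives 50.3·0.7100^5 and lends 50.3·0.7100^6 ≈ 6.4434 million.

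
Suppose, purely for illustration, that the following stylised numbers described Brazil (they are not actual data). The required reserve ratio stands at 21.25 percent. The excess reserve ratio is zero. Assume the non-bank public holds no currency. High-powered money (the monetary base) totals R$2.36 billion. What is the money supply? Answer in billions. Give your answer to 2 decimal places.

R$11.11 billion

With no currency drain or excess reserves, the money multiplier is m = 1/rr = 1/0.2125 ≈ 4.7059.
Money supply M = m × MB = 4.7059 × 2.36 ≈ 11.1059 billion.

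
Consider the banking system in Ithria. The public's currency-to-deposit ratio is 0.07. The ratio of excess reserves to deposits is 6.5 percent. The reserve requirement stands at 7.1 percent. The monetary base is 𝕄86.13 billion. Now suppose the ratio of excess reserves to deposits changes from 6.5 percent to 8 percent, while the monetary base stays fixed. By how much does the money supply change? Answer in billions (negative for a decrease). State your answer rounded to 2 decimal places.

-30.36 billion

Initially m₁ = (1 + 0.07) / (0.071 + 0.065 + 0.07) ≈ 5.19417, so M₁ = 5.19417 × 86.13 ≈ 447.3739 billion.
After the change m₂ = (1 + 0.07) / (0.071 + 0.08 + 0.07) ≈ 4.84163, so M₂ = 4.84163 × 86.13 ≈ 417.0096 billion.
ΔM = M₂ − M₁ = 417.0096 − 447.3739 = -30.3643 billion.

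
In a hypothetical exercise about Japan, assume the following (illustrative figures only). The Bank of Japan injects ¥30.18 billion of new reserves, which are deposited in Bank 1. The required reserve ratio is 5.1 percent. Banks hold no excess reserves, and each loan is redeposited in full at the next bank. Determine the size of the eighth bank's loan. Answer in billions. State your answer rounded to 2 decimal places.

¥19.85 billion

Each bank lends a fraction (1 − rr) = 0.9490 of the deposit it receives, so Bank 8 receives 30.18·0.9490^7 and lends 30.18·0.9490^8 ≈ 19.8540 billion.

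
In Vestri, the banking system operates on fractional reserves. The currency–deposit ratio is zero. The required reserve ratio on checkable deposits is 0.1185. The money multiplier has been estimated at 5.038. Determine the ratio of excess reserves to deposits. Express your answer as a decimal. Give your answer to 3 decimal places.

0.080

Using m = 5.038. Since m = (1 + c)/(c + rr + e), the denominator satisfies c + rr + e = (1 + c)/m = (1 + 0) / 5.038 ≈ 0.198491.
With c = 0 and rr = 0.1185, the ratio of excess reserves to deposits is 0.198491 − 0 − 0.1185 = 0.079991.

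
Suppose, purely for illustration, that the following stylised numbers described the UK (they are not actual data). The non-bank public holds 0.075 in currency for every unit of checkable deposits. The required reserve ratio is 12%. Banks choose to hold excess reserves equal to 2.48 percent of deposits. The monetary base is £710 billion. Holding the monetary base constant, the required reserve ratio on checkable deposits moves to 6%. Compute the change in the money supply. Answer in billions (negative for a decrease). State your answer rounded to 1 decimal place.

£1303.8 billion

Initially m₁ = (1 + 0.075) / (0.12 + 0.0248 + 0.075) ≈ 4.89081, so M₁ = 4.89081 × 710 = 3472.4751 billion.
After the change m₂ = (1 + 0.075) / (0.06 + 0.0248 + 0.075) ≈ 6.72716, so M₂ = 6.72716 × 710 = 4776.2836 billion.
ΔM = M₂ − M₁ = 4776.2836 − 3472.4751 = 1303.8085 billion.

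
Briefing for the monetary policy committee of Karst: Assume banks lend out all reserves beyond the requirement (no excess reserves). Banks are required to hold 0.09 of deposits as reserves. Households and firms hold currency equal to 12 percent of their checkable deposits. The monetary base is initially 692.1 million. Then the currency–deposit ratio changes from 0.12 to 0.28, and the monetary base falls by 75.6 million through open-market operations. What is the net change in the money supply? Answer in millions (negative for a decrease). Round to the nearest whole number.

-1558 million

Before: m₁ = (1 + 0.12) / (0.09 + 0.12) ≈ 5.3333, MB₁ = 692.1, so M₁ = 5.3333 × 692.1 ≈ 3691.1769 million.
After: m₂ = (1 + 0.28) / (0.09 + 0.28) ≈ 3.4595, MB₂ = 692.1 − 75.6 = 616.5, so M₂ = 3.4595 × 616.5 ≈ 2132.7818 million.
ΔM = M₂ − M₁ = 2132.7818 − 3691.1769 = -1558.3951 million.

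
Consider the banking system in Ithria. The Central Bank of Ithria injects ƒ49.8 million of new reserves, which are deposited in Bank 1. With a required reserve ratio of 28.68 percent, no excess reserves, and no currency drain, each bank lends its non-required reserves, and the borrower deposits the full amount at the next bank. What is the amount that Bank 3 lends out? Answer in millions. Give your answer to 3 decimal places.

ƒ18.066 million

Each bank lends a fraction (1 − rr) = 0.7132 of the deposit it receives, so Bank 3 receives 49.8·0.7132^2 and lends 49.8·0.7132^3 ≈ 18.0661 million.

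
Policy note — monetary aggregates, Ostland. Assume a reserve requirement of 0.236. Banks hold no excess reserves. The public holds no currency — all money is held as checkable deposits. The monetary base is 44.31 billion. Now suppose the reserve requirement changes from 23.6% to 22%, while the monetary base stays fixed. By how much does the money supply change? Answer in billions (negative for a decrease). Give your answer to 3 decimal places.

13.655 billion

Initially m₁ = 1 / (0.236) ≈ 4.237288, so M₁ = 4.237288 × 44.31 ≈ 187.7542 billion.
After the change m₂ = 1 / (0.22) ≈ 4.545455, so M₂ = 4.545455 × 44.31 ≈ 201.4091 billion.
ΔM = M₂ − M₁ = 201.4091 − 187.7542 = 13.6549 billion.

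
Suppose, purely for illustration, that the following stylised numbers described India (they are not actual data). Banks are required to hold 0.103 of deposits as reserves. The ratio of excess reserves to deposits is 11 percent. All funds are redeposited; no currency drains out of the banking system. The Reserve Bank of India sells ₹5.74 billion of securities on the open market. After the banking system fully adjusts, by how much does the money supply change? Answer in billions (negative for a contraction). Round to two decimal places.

-26.95 billion

The money multiplier is m = 1 / (rr + e) = 1 / (0.103 + 0.11) ≈ 4.6948.
The sale removes 5.74 billion of base, so ΔM = m × ΔMB = 4.6948 × (−5.74) ≈ -26.9482 billion.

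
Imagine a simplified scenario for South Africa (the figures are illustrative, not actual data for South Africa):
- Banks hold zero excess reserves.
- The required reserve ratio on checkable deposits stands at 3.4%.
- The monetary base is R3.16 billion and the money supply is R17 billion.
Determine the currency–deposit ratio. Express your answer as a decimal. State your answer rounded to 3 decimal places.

0.187

Using m = M/MB = 17/3.16 ≈ 5.379747. From m = (1 + c)/(c + rr + e), rearranging gives 1 + c = m·(c + rr + e), so c·(1 − m) = m·(rr + e) − 1.
Hence c = [m·(rr + e) − 1]/(1 − m) = [5.379747 × (0.034 + 0) − 1] / (1 − 5.379747) ≈ 0.186561.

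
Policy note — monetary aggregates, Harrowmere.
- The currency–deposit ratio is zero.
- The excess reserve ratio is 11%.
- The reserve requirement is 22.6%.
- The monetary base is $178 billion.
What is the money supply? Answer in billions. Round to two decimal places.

The money multiplier is m = 1 / (rr + e) = 1 / (0.226 + 0.11) ≈ 2.976190.
So M = m × MB = 2.976190 × 178 ≈ 529.7618 billion.

$529.76 billion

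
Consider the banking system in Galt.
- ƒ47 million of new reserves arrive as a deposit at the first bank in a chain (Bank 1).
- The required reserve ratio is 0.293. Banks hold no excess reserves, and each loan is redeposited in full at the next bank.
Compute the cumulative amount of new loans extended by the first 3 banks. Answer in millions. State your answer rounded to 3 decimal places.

ƒ73.331 million

Bank i lends (1 − rr)^i of the original deposit: Bank 1 lends 47·0.7070 = 33.2290, Bank 2 lends 47·0.7070² ≈ 23.4929, and so on.
Summing a geometric series: total = 47·[0.7070·(1 − 0.7070^3) / (1 − 0.7070)] ≈ 73.3314 million.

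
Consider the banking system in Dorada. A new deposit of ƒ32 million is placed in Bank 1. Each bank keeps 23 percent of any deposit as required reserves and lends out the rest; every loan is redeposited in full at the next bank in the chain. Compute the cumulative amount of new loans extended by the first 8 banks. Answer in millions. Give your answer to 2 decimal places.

ƒ93.89 million

Bank i lends (1 − rr)^i of the original deposit: Bank 1 lends 32·0.7700 = 24.6400, Bank 2 lends 32·0.7700² = 18.9728, and so on.
Summing a geometric series: total = 32·[0.7700·(1 − 0.7700^8) / (1 − 0.7700)] ≈ 93.8919 million.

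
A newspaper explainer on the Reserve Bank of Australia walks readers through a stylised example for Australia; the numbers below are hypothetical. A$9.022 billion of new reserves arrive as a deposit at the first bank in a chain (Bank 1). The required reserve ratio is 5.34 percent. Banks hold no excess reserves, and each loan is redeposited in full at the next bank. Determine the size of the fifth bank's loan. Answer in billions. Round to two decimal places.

A$6.86 billion

Each bank lends a fraction (1 − rr) = 0.9466 of the deposit it receives, so Bank 5 receives 9.022·0.9466^4 and lends 9.022·0.9466^5 ≈ 6.8570 billion.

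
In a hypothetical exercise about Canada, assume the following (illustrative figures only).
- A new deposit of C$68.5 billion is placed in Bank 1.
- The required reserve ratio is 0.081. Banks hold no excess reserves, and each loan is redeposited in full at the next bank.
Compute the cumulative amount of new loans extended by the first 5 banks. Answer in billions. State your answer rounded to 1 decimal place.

Bank i lends (1 − rr)^i of the original deposit: Bank 1 lends 68.5·0.9190 = 62.9515, Bank 2 lends 68.5·0.9190² ≈ 57.8524, and so on.
Summing a geometric series: total = 68.5·[0.9190·(1 − 0.9190^5) / (1 − 0.9190)] ≈ 267.7325 billion.

C$267.7 billion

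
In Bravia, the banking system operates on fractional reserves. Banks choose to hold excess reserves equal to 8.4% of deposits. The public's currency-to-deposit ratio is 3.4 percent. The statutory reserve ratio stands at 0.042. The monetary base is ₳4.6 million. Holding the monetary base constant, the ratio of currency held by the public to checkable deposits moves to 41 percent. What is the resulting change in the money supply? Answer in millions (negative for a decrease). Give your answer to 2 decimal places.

Initially m₁ = (1 + 0.034) / (0.042 + 0.084 + 0.034) = 6.4625, so M₁ = 6.4625 × 4.6 = 29.7275 million.
After the change m₂ = (1 + 0.41) / (0.042 + 0.084 + 0.41) ≈ 2.6306, so M₂ = 2.6306 × 4.6 ≈ 12.1008 million.
ΔM = M₂ − M₁ = 12.1008 − 29.7275 = -17.6267 million.

-17.63 million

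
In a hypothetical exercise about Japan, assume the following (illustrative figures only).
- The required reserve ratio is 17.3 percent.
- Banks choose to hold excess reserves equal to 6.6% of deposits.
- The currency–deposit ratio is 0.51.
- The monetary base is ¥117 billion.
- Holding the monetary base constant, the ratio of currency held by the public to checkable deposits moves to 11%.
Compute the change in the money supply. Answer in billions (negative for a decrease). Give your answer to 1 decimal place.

¥136.2 billion

Initially m₁ = (1 + 0.51) / (0.173 + 0.066 + 0.51) ≈ 2.01602, so M₁ = 2.01602 × 117 ≈ 235.8743 billion.
After the change m₂ = (1 + 0.11) / (0.173 + 0.066 + 0.11) ≈ 3.18052, so M₂ = 3.18052 × 117 ≈ 372.1208 billion.
ΔM = M₂ − M₁ = 372.1208 − 235.8743 = 136.2465 billion.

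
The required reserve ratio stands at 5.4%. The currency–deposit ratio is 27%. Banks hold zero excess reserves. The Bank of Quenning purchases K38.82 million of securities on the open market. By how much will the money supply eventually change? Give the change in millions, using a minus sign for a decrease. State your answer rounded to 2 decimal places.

The money multiplier is m = (1 + c) / (rr + c) = (1 + 0.27) / (0.054 + 0.27) ≈ 3.91975.
The purchase adds 38.82 million of base, so ΔM = m × ΔMB = 3.91975 × (+38.82) ≈ 152.1647 million.

K152.16 million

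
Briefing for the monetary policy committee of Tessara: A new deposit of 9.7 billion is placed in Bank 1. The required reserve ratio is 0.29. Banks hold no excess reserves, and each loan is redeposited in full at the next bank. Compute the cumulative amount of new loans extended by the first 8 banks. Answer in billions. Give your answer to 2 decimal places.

22.21 billion

Bank i lends (1 − rr)^i of the original deposit: Bank 1 lends 9.7·0.7100 = 6.8870, Bank 2 lends 9.7·0.7100² ≈ 4.8898, and so on.
Summing a geometric series: total = 9.7·[0.7100·(1 − 0.7100^8) / (1 − 0.7100)] ≈ 22.2147 billion.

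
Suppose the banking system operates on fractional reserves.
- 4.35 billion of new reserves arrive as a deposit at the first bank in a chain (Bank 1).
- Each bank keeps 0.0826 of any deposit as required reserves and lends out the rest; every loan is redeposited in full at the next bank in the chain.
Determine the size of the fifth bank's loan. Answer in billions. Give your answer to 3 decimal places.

2.827 billion

Each bank lends a fraction (1 − rr) = 0.9174 of the deposit it receives, so Bank 5 receives 4.35·0.9174^4 and lends 4.35·0.9174^5 ≈ 2.8267 billion.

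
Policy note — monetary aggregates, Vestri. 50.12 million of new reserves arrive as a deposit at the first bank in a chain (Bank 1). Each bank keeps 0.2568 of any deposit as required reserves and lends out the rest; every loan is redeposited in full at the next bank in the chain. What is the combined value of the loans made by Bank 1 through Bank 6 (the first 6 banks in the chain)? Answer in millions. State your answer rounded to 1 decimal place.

Bank i lends (1 − rr)^i of the original deposit: Bank 1 lends 50.12·0.7432 ≈ 37.2492, Bank 2 lends 50.12·0.7432² ≈ 27.6836, and so on.
Summing a geometric series: total = 50.12·[0.7432·(1 − 0.7432^6) / (1 − 0.7432)] ≈ 120.6083 million.

120.6 million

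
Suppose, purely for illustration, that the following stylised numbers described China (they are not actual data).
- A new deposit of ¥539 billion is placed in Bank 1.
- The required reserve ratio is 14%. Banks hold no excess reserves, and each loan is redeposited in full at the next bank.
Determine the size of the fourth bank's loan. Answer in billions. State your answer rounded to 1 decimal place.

Each bank lends a fraction (1 − rr) = 0.8600 of the deposit it receives, so Bank 4 receives 539·0.8600^3 and lends 539·0.8600^4 ≈ 294.8374 billion.

¥294.8 billion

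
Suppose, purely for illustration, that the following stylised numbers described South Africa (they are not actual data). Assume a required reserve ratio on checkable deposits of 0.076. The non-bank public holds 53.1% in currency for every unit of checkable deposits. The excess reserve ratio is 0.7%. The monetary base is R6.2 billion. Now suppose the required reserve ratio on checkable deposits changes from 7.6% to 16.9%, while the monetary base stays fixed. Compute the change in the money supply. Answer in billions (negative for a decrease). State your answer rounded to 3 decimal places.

-2.034 billion

Initially m₁ = (1 + 0.531) / (0.076 + 0.007 + 0.531) ≈ 2.49349, so M₁ = 2.49349 × 6.2 ≈ 15.4596 billion.
After the change m₂ = (1 + 0.531) / (0.169 + 0.007 + 0.531) ≈ 2.16549, so M₂ = 2.16549 × 6.2 ≈ 13.426 billion.
ΔM = M₂ − M₁ = 13.426 − 15.4596 = -2.0336 billion.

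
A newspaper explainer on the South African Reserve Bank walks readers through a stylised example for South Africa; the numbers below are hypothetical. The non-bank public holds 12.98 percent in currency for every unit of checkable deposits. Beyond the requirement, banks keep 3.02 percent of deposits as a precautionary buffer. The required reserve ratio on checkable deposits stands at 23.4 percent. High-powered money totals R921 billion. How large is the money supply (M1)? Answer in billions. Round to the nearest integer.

The money multiplier is m = (1 + c) / (rr + e + c) = (1 + 0.1298) / (0.234 + 0.0302 + 0.1298) ≈ 2.8675.
So M = m × MB = 2.8675 × 921 = 2640.9675 billion.

R2641 billion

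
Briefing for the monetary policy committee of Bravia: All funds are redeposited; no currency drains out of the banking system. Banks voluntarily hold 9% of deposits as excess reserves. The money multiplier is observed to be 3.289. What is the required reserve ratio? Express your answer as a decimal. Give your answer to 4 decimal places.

0.2140

Using m = 3.289. Since m = (1 + c)/(c + rr + e), the denominator satisfies c + rr + e = (1 + c)/m = (1 + 0) / 3.289 ≈ 0.304044.
With c = 0 and e = 0.09, the required reserve ratio is 0.304044 − 0 − 0.09 = 0.214044.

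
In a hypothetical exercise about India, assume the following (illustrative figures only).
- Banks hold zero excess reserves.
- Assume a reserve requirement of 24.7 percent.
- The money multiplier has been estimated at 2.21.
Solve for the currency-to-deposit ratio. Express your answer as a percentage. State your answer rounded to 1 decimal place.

Using m = 2.21. From m = (1 + c)/(c + rr + e), rearranging gives 1 + c = m·(c + rr + e), so c·(1 − m) = m·(rr + e) − 1.
Hence c = [m·(rr + e) − 1]/(1 − m) = [2.21 × (0.247 + 0) − 1] / (1 − 2.21) ≈ 0.375314.

37.5%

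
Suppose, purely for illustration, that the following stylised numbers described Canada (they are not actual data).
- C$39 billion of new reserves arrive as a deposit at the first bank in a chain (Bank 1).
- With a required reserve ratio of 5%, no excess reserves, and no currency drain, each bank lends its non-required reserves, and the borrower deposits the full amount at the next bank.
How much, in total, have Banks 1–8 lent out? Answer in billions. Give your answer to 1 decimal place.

Bank i lends (1 − rr)^i of the original deposit: Bank 1 lends 39·0.9500 = 37.0500, Bank 2 lends 39·0.9500² = 35.1975, and so on.
Summing a geometric series: total = 39·[0.9500·(1 − 0.9500^8) / (1 − 0.9500)] ≈ 249.4055 billion.

C$249.4 billion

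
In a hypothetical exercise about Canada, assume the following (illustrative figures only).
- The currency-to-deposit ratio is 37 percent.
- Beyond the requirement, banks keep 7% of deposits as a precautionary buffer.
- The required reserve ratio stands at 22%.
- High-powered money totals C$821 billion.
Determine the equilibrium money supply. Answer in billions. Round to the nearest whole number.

The money multiplier is m = (1 + c) / (rr + e + c) = (1 + 0.37) / (0.22 + 0.07 + 0.37) ≈ 2.0758.
So M = m × MB = 2.0758 × 821 = 1704.2318 billion.

C$1704 billion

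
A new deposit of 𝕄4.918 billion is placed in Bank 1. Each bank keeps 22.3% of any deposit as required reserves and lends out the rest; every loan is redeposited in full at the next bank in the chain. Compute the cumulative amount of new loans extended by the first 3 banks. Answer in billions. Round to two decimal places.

𝕄9.10 billion

Bank i lends (1 − rr)^i of the original deposit: Bank 1 lends 4.918·0.7770 ≈ 3.8213, Bank 2 lends 4.918·0.7770² ≈ 2.9691, and so on.
Summing a geometric series: total = 4.918·[0.7770·(1 − 0.7770^3) / (1 − 0.7770)] ≈ 9.0974 billion.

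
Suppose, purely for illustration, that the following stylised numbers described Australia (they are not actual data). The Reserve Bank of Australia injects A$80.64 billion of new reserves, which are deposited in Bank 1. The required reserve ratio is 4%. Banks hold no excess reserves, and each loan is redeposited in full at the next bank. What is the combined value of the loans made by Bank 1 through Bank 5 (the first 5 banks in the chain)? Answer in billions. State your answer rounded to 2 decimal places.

Bank i lends (1 − rr)^i of the original deposit: Bank 1 lends 80.64·0.9600 = 77.4144, Bank 2 lends 80.64·0.9600² ≈ 74.3178, and so on.
Summing a geometric series: total = 80.64·[0.9600·(1 − 0.9600^5) / (1 − 0.9600)] ≈ 357.3203 billion.

A$357.32 billion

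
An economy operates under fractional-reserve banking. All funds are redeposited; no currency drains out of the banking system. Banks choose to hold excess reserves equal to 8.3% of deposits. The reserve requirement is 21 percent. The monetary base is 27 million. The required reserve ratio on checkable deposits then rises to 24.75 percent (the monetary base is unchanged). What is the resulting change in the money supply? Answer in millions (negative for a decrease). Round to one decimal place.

Initially m₁ = 1 / (0.21 + 0.083) ≈ 3.4130, so M₁ = 3.4130 × 27 = 92.151 million.
After the change m₂ = 1 / (0.2475 + 0.083) ≈ 3.0257, so M₂ = 3.0257 × 27 = 81.6939 million.
ΔM = M₂ − M₁ = 81.6939 − 92.151 = -10.4571 million.

-10.5 million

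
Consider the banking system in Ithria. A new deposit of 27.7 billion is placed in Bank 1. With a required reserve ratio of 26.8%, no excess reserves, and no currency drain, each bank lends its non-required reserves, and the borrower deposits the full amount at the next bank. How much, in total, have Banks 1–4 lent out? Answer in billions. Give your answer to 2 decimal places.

53.94 billion

Bank i lends (1 − rr)^i of the original deposit: Bank 1 lends 27.7·0.7320 = 20.2764, Bank 2 lends 27.7·0.7320² ≈ 14.8423, and so on.
Summing a geometric series: total = 27.7·[0.7320·(1 − 0.7320^4) / (1 − 0.7320)] ≈ 53.9362 billion.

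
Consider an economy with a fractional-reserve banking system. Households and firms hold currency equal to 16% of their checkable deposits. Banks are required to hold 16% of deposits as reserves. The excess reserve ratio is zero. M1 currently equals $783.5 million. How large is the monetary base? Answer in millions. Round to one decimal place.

$216.1 million

The money multiplier is m = (1 + c) / (rr + c) = (1 + 0.16) / (0.16 + 0.16) = 3.62500.
MB = M / m = 783.5 / 3.62500 ≈ 216.1379 million.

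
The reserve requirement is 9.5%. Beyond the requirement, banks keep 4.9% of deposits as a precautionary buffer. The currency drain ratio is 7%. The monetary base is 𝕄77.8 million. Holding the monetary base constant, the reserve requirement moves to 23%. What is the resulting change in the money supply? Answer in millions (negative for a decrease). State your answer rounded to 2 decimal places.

Initially m₁ = (1 + 0.07) / (0.095 + 0.049 + 0.07) = 5, so M₁ = 5 × 77.8 = 389 million.
After the change m₂ = (1 + 0.07) / (0.23 + 0.049 + 0.07) ≈ 3.06590, so M₂ = 3.06590 × 77.8 ≈ 238.527 million.
ΔM = M₂ − M₁ = 238.527 − 389 = -150.473 million.

-150.47 million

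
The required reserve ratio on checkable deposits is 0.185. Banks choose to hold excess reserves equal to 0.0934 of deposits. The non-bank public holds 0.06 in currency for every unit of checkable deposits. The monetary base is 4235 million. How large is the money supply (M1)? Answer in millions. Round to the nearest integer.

13266 million

The money multiplier is m = (1 + c) / (rr + e + c) = (1 + 0.06) / (0.185 + 0.0934 + 0.06) ≈ 3.13239.
So M = m × MB = 3.13239 × 4235 ≈ 13265.6717 million.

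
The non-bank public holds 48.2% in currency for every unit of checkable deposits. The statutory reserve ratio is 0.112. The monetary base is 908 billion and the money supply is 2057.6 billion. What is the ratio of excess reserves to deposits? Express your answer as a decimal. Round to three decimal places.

Using m = M/MB = 2057.6/908 ≈ 2.266079. Since m = (1 + c)/(c + rr + e), the denominator satisfies c + rr + e = (1 + c)/m = (1 + 0.482) / 2.266079 ≈ 0.653993.
With c = 0.482 and rr = 0.112, the ratio of excess reserves to deposits is 0.653993 − 0.482 − 0.112 = 0.059993.

0.060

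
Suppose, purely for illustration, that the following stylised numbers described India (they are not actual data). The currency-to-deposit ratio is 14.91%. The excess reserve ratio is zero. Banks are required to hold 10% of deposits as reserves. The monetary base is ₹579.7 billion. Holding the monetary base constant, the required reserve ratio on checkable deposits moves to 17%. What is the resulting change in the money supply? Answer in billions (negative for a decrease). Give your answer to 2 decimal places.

-586.62 billion

Initially m₁ = (1 + 0.1491) / (0.1 + 0.1491) ≈ 4.613007, so M₁ = 4.613007 × 579.7 ≈ 2674.1602 billion.
After the change m₂ = (1 + 0.1491) / (0.17 + 0.1491) ≈ 3.601065, so M₂ = 3.601065 × 579.7 ≈ 2087.5374 billion.
ΔM = M₂ − M₁ = 2087.5374 − 2674.1602 = -586.6228 billion.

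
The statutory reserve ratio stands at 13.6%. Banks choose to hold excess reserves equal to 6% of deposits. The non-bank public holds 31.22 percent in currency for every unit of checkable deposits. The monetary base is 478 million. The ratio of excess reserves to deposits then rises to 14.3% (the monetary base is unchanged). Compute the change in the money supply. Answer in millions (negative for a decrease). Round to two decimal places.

-173.28 million

Initially m₁ = (1 + 0.3122) / (0.136 + 0.06 + 0.3122) ≈ 2.582054, so M₁ = 2.582054 × 478 ≈ 1234.2218 million.
After the change m₂ = (1 + 0.3122) / (0.136 + 0.143 + 0.3122) ≈ 2.219553, so M₂ = 2.219553 × 478 ≈ 1060.9463 million.
ΔM = M₂ − M₁ = 1060.9463 − 1234.2218 = -173.2755 million.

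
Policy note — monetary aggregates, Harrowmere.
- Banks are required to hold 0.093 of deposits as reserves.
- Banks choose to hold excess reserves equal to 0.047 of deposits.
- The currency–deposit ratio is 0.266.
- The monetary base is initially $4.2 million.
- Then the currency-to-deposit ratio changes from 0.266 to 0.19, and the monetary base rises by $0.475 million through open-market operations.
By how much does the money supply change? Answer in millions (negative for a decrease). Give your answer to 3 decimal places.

Before: m₁ = (1 + 0.266) / (0.093 + 0.047 + 0.266) ≈ 3.11823, MB₁ = 4.2, so M₁ = 3.11823 × 4.2 ≈ 13.0966 million.
After: m₂ = (1 + 0.19) / (0.093 + 0.047 + 0.19) ≈ 3.60606, MB₂ = 4.2 + 0.475 = 4.675, so M₂ = 3.60606 × 4.675 ≈ 16.8583 million.
ΔM = M₂ − M₁ = 16.8583 − 13.0966 = 3.7617 million.

$3.762 million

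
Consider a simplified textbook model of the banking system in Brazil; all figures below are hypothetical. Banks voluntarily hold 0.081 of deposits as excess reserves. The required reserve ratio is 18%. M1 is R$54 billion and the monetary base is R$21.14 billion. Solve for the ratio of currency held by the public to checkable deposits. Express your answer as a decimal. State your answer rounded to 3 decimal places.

0.214

Using m = M/MB = 54/21.14 ≈ 2.554399. From m = (1 + c)/(c + rr + e), rearranging gives 1 + c = m·(c + rr + e), so c·(1 − m) = m·(rr + e) − 1.
Hence c = [m·(rr + e) − 1]/(1 − m) = [2.554399 × (0.18 + 0.081) − 1] / (1 − 2.554399) ≈ 0.214425.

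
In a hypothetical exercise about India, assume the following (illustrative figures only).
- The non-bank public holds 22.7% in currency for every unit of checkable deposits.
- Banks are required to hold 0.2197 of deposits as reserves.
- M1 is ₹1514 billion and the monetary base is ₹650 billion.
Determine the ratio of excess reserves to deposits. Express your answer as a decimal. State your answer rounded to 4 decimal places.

0.0801

Using m = M/MB = 1514/650 ≈ 2.329231. Since m = (1 + c)/(c + rr + e), the denominator satisfies c + rr + e = (1 + c)/m = (1 + 0.227) / 2.329231 ≈ 0.526783.
With c = 0.227 and rr = 0.2197, the ratio of excess reserves to deposits is 0.526783 − 0.227 − 0.2197 = 0.080083.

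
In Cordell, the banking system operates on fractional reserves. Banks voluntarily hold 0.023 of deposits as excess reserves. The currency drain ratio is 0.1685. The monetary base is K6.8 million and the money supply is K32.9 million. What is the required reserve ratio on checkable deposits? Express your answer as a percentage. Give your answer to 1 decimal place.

Using m = M/MB = 32.9/6.8 ≈ 4.838235. Since m = (1 + c)/(c + rr + e), the denominator satisfies c + rr + e = (1 + c)/m = (1 + 0.1685) / 4.838235 ≈ 0.241514.
With c = 0.1685 and e = 0.023, the required reserve ratio on checkable deposits is 0.241514 − 0.1685 − 0.023 = 0.050014.

5.0%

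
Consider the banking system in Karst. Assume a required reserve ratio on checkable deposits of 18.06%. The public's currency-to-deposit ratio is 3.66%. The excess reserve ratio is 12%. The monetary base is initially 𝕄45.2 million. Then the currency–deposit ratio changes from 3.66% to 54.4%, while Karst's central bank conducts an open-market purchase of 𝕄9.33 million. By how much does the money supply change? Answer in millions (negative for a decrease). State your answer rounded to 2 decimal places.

Before: m₁ = (1 + 0.0366) / (0.1806 + 0.12 + 0.0366) ≈ 3.07414, MB₁ = 45.2, so M₁ = 3.07414 × 45.2 ≈ 138.9511 million.
After: m₂ = (1 + 0.544) / (0.1806 + 0.12 + 0.544) ≈ 1.82808, MB₂ = 45.2 + 9.33 = 54.53, so M₂ = 1.82808 × 54.53 ≈ 99.6852 million.
ΔM = M₂ − M₁ = 99.6852 − 138.9511 = -39.2659 million.

-39.27 million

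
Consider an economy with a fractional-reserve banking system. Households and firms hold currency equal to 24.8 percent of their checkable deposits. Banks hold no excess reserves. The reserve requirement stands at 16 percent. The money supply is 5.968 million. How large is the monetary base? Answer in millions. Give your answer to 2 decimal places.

1.95 million

The money multiplier is m = (1 + c) / (rr + c) = (1 + 0.248) / (0.16 + 0.248) ≈ 3.0588.
MB = M / m = 5.968 / 3.0588 ≈ 1.9511 million.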